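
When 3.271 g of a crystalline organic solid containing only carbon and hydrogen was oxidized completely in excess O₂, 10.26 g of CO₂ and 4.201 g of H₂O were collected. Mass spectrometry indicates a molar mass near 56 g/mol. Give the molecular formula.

mol C = 10.26 g CO₂ ÷ 44.009 g/mol = 0.23313 mol
mol H = 2 × 4.201 g H₂O ÷ 18.015 g/mol = 0.46639 mol
Divide by the smallest (0.23313 mol): C 1.000, H 2.001
Empirical formula: CH2
Empirical-formula mass = 14.03 g/mol; 56 ÷ 14.03 ≈ 4, so the molecular formula is C4H8.

C4H8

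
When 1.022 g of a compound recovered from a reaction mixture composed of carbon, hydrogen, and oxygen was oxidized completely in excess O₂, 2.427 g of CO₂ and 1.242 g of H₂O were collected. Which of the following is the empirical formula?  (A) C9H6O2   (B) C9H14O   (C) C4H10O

mol C = 2.427 g CO₂ ÷ 44.009 g/mol = 0.055148 mol
mol H = 2 × 1.242 g H₂O ÷ 18.015 g/mol = 0.13789 mol
mass O = 1.022 − (0.66238 + 0.13899) = 0.22063 g → mol O = 0.22063 ÷ 15.999 = 0.013790 mol
Divide by the smallest (0.013790 mol): C 3.999, H 9.999, O 1.000

(C) C4H10O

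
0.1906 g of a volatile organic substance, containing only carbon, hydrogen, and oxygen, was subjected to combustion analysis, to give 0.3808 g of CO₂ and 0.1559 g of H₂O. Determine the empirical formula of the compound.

mol C = 0.3808 g CO₂ ÷ 44.009 g/mol = 0.0086528 mol
mol H = 2 × 0.1559 g H₂O ÷ 18.015 g/mol = 0.017308 mol
mass O = 0.1906 − (0.10393 + 0.017446) = 0.069225 g → mol O = 0.069225 ÷ 15.999 = 0.0043268 mol
Divide by the smallest (0.0043268 mol): C 2.000, H 4.000, O 1.000

C2H4O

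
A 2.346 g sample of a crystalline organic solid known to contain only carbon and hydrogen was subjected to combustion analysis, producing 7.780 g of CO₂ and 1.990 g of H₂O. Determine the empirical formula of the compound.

mol C = 7.780 g CO₂ ÷ 44.009 g/mol = 0.17678 mol
mol H = 2 × 1.990 g H₂O ÷ 18.015 g/mol = 0.22093 mol
Divide by the smallest (0.17678 mol): C 1.000, H 1.250
Multiplying each by 4 gives whole numbers: C 4.00, H 5.00

C4H5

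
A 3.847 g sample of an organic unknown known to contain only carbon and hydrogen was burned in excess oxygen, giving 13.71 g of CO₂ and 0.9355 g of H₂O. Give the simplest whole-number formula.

C3H

mol C = 13.71 g CO₂ ÷ 44.009 g/mol = 0.31153 mol
mol H = 2 × 0.9355 g H₂O ÷ 18.015 g/mol = 0.10386 mol
Divide by the smallest (0.10386 mol): C 3.000, H 1.000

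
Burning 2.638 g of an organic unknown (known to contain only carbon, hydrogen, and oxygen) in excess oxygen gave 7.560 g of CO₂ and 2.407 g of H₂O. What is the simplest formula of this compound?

mol C = 7.560 g CO₂ ÷ 44.009 g/mol = 0.17178 mol
mol H = 2 × 2.407 g H₂O ÷ 18.015 g/mol = 0.26722 mol
mass O = 2.638 − (2.0633 + 0.26936) = 0.30535 g → mol O = 0.30535 ÷ 15.999 = 0.019086 mol
Divide by the smallest (0.019086 mol): C 9.001, H 14.001, O 1.000

C9H14O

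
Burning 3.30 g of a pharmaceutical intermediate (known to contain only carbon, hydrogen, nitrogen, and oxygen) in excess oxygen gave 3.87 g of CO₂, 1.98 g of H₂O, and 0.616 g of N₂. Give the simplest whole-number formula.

mol C = 3.87 g CO₂ ÷ 44.009 g/mol = 0.08794 mol
mol H = 2 × 1.98 g H₂O ÷ 18.015 g/mol = 0.2198 mol
mol N = 2 × 0.616 g N₂ ÷ 28.014 g/mol = 0.04398 mol
mass O = 3.30 − (1.056 + 0.2216 + 0.6160) = 1.406 g → mol O = 1.406 ÷ 15.999 = 0.08789 mol
Divide by the smallest (0.04398 mol): C 2.000, H 4.998, N 1.000, O 1.999

C2H5NO2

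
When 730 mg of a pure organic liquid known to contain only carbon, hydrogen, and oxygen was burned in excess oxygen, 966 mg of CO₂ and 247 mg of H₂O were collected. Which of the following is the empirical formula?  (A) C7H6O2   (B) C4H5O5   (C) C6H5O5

(B) C4H5O5

mol C = 0.966 g CO₂ ÷ 44.009 g/mol = 0.02195 mol
mol H = 2 × 0.247 g H₂O ÷ 18.015 g/mol = 0.02742 mol
mass O = 0.730 − (0.2636 + 0.02764) = 0.4387 g → mol O = 0.4387 ÷ 15.999 = 0.02742 mol
Divide by the smallest (0.02195 mol): C 1.000, H 1.249, O 1.249
Multiplying each by 4 gives whole numbers: C 4.00, H 5.00, O 5.00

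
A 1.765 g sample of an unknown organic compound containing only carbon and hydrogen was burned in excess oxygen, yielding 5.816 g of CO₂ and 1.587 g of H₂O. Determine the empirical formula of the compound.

mol C = 5.816 g CO₂ ÷ 44.009 g/mol = 0.13215 mol
mol H = 2 × 1.587 g H₂O ÷ 18.015 g/mol = 0.17619 mol
Divide by the smallest (0.13215 mol): C 1.000, H 1.333
Multiplying each by 3 gives whole numbers: C 3.00, H 4.00

C3H4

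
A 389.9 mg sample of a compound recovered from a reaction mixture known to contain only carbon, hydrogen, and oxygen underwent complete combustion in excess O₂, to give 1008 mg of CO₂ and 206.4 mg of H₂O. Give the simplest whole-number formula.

C4H4O

mol C = 1.008 g CO₂ ÷ 44.009 g/mol = 0.022904 mol
mol H = 2 × 0.2064 g H₂O ÷ 18.015 g/mol = 0.022914 mol
mass O = 0.3899 − (0.27510 + 0.023098) = 0.091698 g → mol O = 0.091698 ÷ 15.999 = 0.0057315 mol
Divide by the smallest (0.0057315 mol): C 3.996, H 3.998, O 1.000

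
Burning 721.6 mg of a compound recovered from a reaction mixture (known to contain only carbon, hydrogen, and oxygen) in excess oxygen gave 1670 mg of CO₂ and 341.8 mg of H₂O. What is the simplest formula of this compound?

C8H8O3

mol C = 1.670 g CO₂ ÷ 44.009 g/mol = 0.037947 mol
mol H = 2 × 0.3418 g H₂O ÷ 18.015 g/mol = 0.037946 mol
mass O = 0.7216 − (0.45578 + 0.038250) = 0.22757 g → mol O = 0.22757 ÷ 15.999 = 0.014224 mol
Divide by the smallest (0.014224 mol): C 2.668, H 2.668, O 1.000
Multiplying each by 3 gives whole numbers: C 8.00, H 8.00, O 3.00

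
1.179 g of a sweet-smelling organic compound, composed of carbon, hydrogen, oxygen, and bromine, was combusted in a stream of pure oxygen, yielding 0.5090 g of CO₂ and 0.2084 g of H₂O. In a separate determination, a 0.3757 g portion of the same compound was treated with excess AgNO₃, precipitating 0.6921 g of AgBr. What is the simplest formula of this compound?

mol C = 0.5090 g CO₂ ÷ 44.009 g/mol = 0.011566 mol
mol H = 2 × 0.2084 g H₂O ÷ 18.015 g/mol = 0.023136 mol
From the AgBr data: mol Br per gram of compound = (0.6921 ÷ 187.772) ÷ 0.3757 = 0.0098106 mol/g, so in the 1.179 g combustion sample mol Br = 0.011567 mol
mass O = 1.179 − (0.13892 + 0.023321 + 0.92423) = 0.092534 g → mol O = 0.092534 ÷ 15.999 = 0.0057837 mol
Divide by the smallest (0.0057837 mol): C 2.000, H 4.000, Br 2.000, O 1.000

C2H4Br2O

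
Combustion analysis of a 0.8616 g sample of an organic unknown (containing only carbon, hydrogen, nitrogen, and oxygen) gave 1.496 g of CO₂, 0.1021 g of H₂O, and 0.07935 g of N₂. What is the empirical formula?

C6H2NO4

mol C = 1.496 g CO₂ ÷ 44.009 g/mol = 0.033993 mol
mol H = 2 × 0.1021 g H₂O ÷ 18.015 g/mol = 0.011335 mol
mol N = 2 × 0.07935 g N₂ ÷ 28.014 g/mol = 0.0056650 mol
mass O = 0.8616 − (0.40829 + 0.011426 + 0.079350) = 0.36253 g → mol O = 0.36253 ÷ 15.999 = 0.022660 mol
Divide by the smallest (0.0056650 mol): C 6.001, H 2.001, N 1.000, O 4.000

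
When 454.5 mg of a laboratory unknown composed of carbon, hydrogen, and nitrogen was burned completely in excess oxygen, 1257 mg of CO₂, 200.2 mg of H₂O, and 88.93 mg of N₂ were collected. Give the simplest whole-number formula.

C9H7N2

mol C = 1.257 g CO₂ ÷ 44.009 g/mol = 0.028562 mol
mol H = 2 × 0.2002 g H₂O ÷ 18.015 g/mol = 0.022226 mol
mol N = 2 × 0.08893 g N₂ ÷ 28.014 g/mol = 0.0063490 mol
Divide by the smallest (0.0063490 mol): C 4.499, H 3.501, N 1.000
Multiplying each by 2 gives whole numbers: C 9.00, H 7.00, N 2.00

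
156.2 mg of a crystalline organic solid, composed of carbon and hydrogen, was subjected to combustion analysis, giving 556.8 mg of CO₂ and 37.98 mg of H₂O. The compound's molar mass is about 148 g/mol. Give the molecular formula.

C12H4

mol C = 0.5568 g CO₂ ÷ 44.009 g/mol = 0.012652 mol
mol H = 2 × 0.03798 g H₂O ÷ 18.015 g/mol = 0.0042165 mol
Divide by the smallest (0.0042165 mol): C 3.001, H 1.000
Empirical formula: C3H
Empirical-formula mass = 37.04 g/mol; 148 ÷ 37.04 ≈ 4, so the molecular formula is C12H4.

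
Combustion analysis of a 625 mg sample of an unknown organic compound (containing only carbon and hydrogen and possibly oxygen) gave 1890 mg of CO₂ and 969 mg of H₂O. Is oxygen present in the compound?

no

mol C = 1.89 g CO₂ ÷ 44.009 g/mol = 0.04295 mol
mol H = 2 × 0.969 g H₂O ÷ 18.015 g/mol = 0.1076 mol
C and H together account for 0.6243 g — essentially the entire 0.625 g sample — so the compound contains no oxygen.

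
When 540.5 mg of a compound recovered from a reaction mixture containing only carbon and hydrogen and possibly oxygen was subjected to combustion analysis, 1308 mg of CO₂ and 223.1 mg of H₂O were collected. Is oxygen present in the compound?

mol C = 1.308 g CO₂ ÷ 44.009 g/mol = 0.029721 mol
mol H = 2 × 0.2231 g H₂O ÷ 18.015 g/mol = 0.024768 mol
C and H account for only 0.38195 g of the 0.5405 g sample; the remaining 0.15855 g must be oxygen.

yes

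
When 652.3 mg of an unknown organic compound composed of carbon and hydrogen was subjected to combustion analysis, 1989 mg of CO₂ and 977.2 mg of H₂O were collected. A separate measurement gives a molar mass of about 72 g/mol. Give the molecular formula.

mol C = 1.989 g CO₂ ÷ 44.009 g/mol = 0.045195 mol
mol H = 2 × 0.9772 g H₂O ÷ 18.015 g/mol = 0.10849 mol
Divide by the smallest (0.045195 mol): C 1.000, H 2.400
Multiplying each by 5 gives whole numbers: C 5.00, H 12.00
Empirical formula: C5H12
Empirical-formula mass = 72.15 g/mol; 72 ÷ 72.15 ≈ 1, so the molecular formula is C5H12.

C5H12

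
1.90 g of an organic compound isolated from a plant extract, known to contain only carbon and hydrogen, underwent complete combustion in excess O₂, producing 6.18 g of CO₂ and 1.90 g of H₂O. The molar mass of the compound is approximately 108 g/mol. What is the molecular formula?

mol C = 6.18 g CO₂ ÷ 44.009 g/mol = 0.1404 mol
mol H = 2 × 1.90 g H₂O ÷ 18.015 g/mol = 0.2109 mol
Divide by the smallest (0.1404 mol): C 1.000, H 1.502
Multiplying each by 2 gives whole numbers: C 2.00, H 3.00
Empirical formula: C2H3
Empirical-formula mass = 27.05 g/mol; 108 ÷ 27.05 ≈ 4, so the molecular formula is C8H12.

C8H12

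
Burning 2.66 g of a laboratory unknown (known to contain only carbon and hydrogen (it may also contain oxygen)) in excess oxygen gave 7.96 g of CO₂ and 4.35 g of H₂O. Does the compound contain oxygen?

mol C = 7.96 g CO₂ ÷ 44.009 g/mol = 0.1809 mol
mol H = 2 × 4.35 g H₂O ÷ 18.015 g/mol = 0.4829 mol
C and H together account for 2.659 g — essentially the entire 2.66 g sample — so the compound contains no oxygen.

no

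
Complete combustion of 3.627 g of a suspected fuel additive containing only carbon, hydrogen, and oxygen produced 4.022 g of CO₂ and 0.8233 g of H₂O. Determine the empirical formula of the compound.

C3H3O5

mol C = 4.022 g CO₂ ÷ 44.009 g/mol = 0.091390 mol
mol H = 2 × 0.8233 g H₂O ÷ 18.015 g/mol = 0.091402 mol
mass O = 3.627 − (1.0977 + 0.092133) = 2.4372 g → mol O = 2.4372 ÷ 15.999 = 0.15233 mol
Divide by the smallest (0.091390 mol): C 1.000, H 1.000, O 1.667
Multiplying each by 3 gives whole numbers: C 3.00, H 3.00, O 5.00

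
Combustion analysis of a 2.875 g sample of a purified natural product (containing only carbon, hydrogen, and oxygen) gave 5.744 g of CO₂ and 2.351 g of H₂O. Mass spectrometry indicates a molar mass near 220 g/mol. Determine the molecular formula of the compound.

C10H20O5

mol C = 5.744 g CO₂ ÷ 44.009 g/mol = 0.13052 mol
mol H = 2 × 2.351 g H₂O ÷ 18.015 g/mol = 0.26100 mol
mass O = 2.875 − (1.5677 + 0.26309) = 1.0442 g → mol O = 1.0442 ÷ 15.999 = 0.065269 mol
Divide by the smallest (0.065269 mol): C 2.000, H 3.999, O 1.000
Empirical formula: C2H4O
Empirical-formula mass = 44.05 g/mol; 220 ÷ 44.05 ≈ 5, so the molecular formula is C10H20O5.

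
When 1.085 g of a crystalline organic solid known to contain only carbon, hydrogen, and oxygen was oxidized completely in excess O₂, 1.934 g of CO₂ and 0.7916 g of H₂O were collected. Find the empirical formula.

C3H6O2

mol C = 1.934 g CO₂ ÷ 44.009 g/mol = 0.043946 mol
mol H = 2 × 0.7916 g H₂O ÷ 18.015 g/mol = 0.087882 mol
mass O = 1.085 − (0.52783 + 0.088585) = 0.46858 g → mol O = 0.46858 ÷ 15.999 = 0.029288 mol
Divide by the smallest (0.029288 mol): C 1.500, H 3.001, O 1.000
Multiplying each by 2 gives whole numbers: C 3.00, H 6.00, O 2.00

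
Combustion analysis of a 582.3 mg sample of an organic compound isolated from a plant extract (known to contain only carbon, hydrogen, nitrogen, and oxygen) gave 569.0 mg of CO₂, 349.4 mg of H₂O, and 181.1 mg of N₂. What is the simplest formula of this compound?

mol C = 0.5690 g CO₂ ÷ 44.009 g/mol = 0.012929 mol
mol H = 2 × 0.3494 g H₂O ÷ 18.015 g/mol = 0.038790 mol
mol N = 2 × 0.1811 g N₂ ÷ 28.014 g/mol = 0.012929 mol
mass O = 0.5823 − (0.15529 + 0.039100 + 0.18110) = 0.20681 g → mol O = 0.20681 ÷ 15.999 = 0.012926 mol
Divide by the smallest (0.012926 mol): C 1.000, H 3.001, N 1.000, O 1.000

CH3NO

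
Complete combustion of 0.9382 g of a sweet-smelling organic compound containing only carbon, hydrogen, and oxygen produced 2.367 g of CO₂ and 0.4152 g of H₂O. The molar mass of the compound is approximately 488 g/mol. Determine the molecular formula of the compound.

mol C = 2.367 g CO₂ ÷ 44.009 g/mol = 0.053784 mol
mol H = 2 × 0.4152 g H₂O ÷ 18.015 g/mol = 0.046095 mol
mass O = 0.9382 − (0.64601 + 0.046464) = 0.24573 g → mol O = 0.24573 ÷ 15.999 = 0.015359 mol
Divide by the smallest (0.015359 mol): C 3.502, H 3.001, O 1.000
Multiplying each by 2 gives whole numbers: C 7.00, H 6.00, O 2.00
Empirical formula: C7H6O2
Empirical-formula mass = 122.12 g/mol; 488 ÷ 122.12 ≈ 4, so the molecular formula is C28H24O8.

C28H24O8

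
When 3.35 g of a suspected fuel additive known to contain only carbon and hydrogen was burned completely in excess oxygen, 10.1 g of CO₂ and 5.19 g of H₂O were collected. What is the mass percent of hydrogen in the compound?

mol C = 10.1 g CO₂ ÷ 44.009 g/mol = 0.2295 mol
mol H = 2 × 5.19 g H₂O ÷ 18.015 g/mol = 0.5762 mol
mass % H = 0.5808 g ÷ 3.35 g × 100%

17.3%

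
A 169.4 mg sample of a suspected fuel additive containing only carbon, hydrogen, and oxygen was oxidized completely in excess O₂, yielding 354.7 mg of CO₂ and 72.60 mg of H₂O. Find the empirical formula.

C2H2O

mol C = 0.3547 g CO₂ ÷ 44.009 g/mol = 0.0080597 mol
mol H = 2 × 0.07260 g H₂O ÷ 18.015 g/mol = 0.0080600 mol
mass O = 0.1694 − (0.096805 + 0.0081244) = 0.064470 g → mol O = 0.064470 ÷ 15.999 = 0.0040296 mol
Divide by the smallest (0.0040296 mol): C 2.000, H 2.000, O 1.000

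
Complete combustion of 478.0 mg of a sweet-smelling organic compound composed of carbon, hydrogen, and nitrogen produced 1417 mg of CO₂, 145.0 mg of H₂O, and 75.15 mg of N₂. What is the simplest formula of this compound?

mol C = 1.417 g CO₂ ÷ 44.009 g/mol = 0.032198 mol
mol H = 2 × 0.1450 g H₂O ÷ 18.015 g/mol = 0.016098 mol
mol N = 2 × 0.07515 g N₂ ÷ 28.014 g/mol = 0.0053652 mol
Divide by the smallest (0.0053652 mol): C 6.001, H 3.000, N 1.000

C6H3N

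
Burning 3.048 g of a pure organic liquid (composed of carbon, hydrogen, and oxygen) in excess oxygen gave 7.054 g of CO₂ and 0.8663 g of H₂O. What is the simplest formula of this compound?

C5H3O2

mol C = 7.054 g CO₂ ÷ 44.009 g/mol = 0.16029 mol
mol H = 2 × 0.8663 g H₂O ÷ 18.015 g/mol = 0.096175 mol
mass O = 3.048 − (1.9252 + 0.096945) = 1.0259 g → mol O = 1.0259 ÷ 15.999 = 0.064121 mol
Divide by the smallest (0.064121 mol): C 2.500, H 1.500, O 1.000
Multiplying each by 2 gives whole numbers: C 5.00, H 3.00, O 2.00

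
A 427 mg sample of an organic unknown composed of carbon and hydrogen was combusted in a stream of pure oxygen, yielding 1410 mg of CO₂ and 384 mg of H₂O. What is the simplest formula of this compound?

mol C = 1.41 g CO₂ ÷ 44.009 g/mol = 0.03204 mol
mol H = 2 × 0.384 g H₂O ÷ 18.015 g/mol = 0.04263 mol
Divide by the smallest (0.03204 mol): C 1.000, H 1.331
Multiplying each by 3 gives whole numbers: C 3.00, H 3.99

C3H4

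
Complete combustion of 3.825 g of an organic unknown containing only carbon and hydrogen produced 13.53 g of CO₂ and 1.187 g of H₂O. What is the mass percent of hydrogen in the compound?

3.47%

mol C = 13.53 g CO₂ ÷ 44.009 g/mol = 0.30744 mol
mol H = 2 × 1.187 g H₂O ÷ 18.015 g/mol = 0.13178 mol
mass % H = 0.13283 g ÷ 3.825 g × 100%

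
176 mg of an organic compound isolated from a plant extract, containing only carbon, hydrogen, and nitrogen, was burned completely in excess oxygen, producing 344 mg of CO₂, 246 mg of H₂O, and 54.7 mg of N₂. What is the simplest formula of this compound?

mol C = 0.344 g CO₂ ÷ 44.009 g/mol = 0.007817 mol
mol H = 2 × 0.246 g H₂O ÷ 18.015 g/mol = 0.02731 mol
mol N = 2 × 0.0547 g N₂ ÷ 28.014 g/mol = 0.003905 mol
Divide by the smallest (0.003905 mol): C 2.002, H 6.993, N 1.000

C2H7N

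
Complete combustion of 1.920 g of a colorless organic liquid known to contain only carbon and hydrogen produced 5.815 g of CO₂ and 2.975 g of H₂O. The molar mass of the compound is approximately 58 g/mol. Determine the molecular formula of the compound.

mol C = 5.815 g CO₂ ÷ 44.009 g/mol = 0.13213 mol
mol H = 2 × 2.975 g H₂O ÷ 18.015 g/mol = 0.33028 mol
Divide by the smallest (0.13213 mol): C 1.000, H 2.500
Multiplying each by 2 gives whole numbers: C 2.00, H 5.00
Empirical formula: C2H5
Empirical-formula mass = 29.06 g/mol; 58 ÷ 29.06 ≈ 2, so the molecular formula is C4H10.

C4H10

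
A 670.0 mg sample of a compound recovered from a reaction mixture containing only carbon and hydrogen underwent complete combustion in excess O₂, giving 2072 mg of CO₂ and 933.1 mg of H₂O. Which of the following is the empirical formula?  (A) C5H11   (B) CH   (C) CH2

(A) C5H11

mol C = 2.072 g CO₂ ÷ 44.009 g/mol = 0.047081 mol
mol H = 2 × 0.9331 g H₂O ÷ 18.015 g/mol = 0.10359 mol
Divide by the smallest (0.047081 mol): C 1.000, H 2.200
Multiplying each by 5 gives whole numbers: C 5.00, H 11.00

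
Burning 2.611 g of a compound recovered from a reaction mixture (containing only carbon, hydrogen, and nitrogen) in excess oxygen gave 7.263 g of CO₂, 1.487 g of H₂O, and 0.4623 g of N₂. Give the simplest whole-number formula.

C5H5N

mol C = 7.263 g CO₂ ÷ 44.009 g/mol = 0.16503 mol
mol H = 2 × 1.487 g H₂O ÷ 18.015 g/mol = 0.16508 mol
mol N = 2 × 0.4623 g N₂ ÷ 28.014 g/mol = 0.033005 mol
Divide by the smallest (0.033005 mol): C 5.000, H 5.002, N 1.000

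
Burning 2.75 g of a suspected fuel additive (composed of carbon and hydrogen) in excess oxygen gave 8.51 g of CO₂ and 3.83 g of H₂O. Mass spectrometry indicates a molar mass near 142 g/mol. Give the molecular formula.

C10H22

mol C = 8.51 g CO₂ ÷ 44.009 g/mol = 0.1934 mol
mol H = 2 × 3.83 g H₂O ÷ 18.015 g/mol = 0.4252 mol
Divide by the smallest (0.1934 mol): C 1.000, H 2.199
Multiplying each by 5 gives whole numbers: C 5.00, H 10.99
Empirical formula: C5H11
Empirical-formula mass = 71.14 g/mol; 142 ÷ 71.14 ≈ 2, so the molecular formula is C10H22.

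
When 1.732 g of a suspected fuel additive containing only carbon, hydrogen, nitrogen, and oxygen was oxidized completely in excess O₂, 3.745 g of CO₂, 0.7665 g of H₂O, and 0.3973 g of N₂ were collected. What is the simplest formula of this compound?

C6H6N2O

mol C = 3.745 g CO₂ ÷ 44.009 g/mol = 0.085096 mol
mol H = 2 × 0.7665 g H₂O ÷ 18.015 g/mol = 0.085096 mol
mol N = 2 × 0.3973 g N₂ ÷ 28.014 g/mol = 0.028364 mol
mass O = 1.732 − (1.0221 + 0.085777 + 0.39730) = 0.22683 g → mol O = 0.22683 ÷ 15.999 = 0.014178 mol
Divide by the smallest (0.014178 mol): C 6.002, H 6.002, N 2.001, O 1.000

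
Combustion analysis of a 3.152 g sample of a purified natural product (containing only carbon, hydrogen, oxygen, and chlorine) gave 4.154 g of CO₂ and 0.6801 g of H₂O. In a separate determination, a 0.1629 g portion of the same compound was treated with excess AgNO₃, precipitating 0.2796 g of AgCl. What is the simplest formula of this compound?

mol C = 4.154 g CO₂ ÷ 44.009 g/mol = 0.094390 mol
mol H = 2 × 0.6801 g H₂O ÷ 18.015 g/mol = 0.075504 mol
From the AgCl data: mol Cl per gram of compound = (0.2796 ÷ 143.318) ÷ 0.1629 = 0.011976 mol/g, so in the 3.152 g combustion sample mol Cl = 0.037749 mol
mass O = 3.152 − (1.1337 + 0.076108 + 1.3382) = 0.60399 g → mol O = 0.60399 ÷ 15.999 = 0.037752 mol
Divide by the smallest (0.037749 mol): C 2.500, H 2.000, Cl 1.000, O 1.000
Multiplying each by 2 gives whole numbers: C 5.00, H 4.00, Cl 2.00, O 2.00

C5H4Cl2O2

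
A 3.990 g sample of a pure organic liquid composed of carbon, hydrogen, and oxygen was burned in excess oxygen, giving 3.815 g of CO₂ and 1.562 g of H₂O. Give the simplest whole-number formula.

CH2O2

mol C = 3.815 g CO₂ ÷ 44.009 g/mol = 0.086687 mol
mol H = 2 × 1.562 g H₂O ÷ 18.015 g/mol = 0.17341 mol
mass O = 3.990 − (1.0412 + 0.17480) = 2.7740 g → mol O = 2.7740 ÷ 15.999 = 0.17339 mol
Divide by the smallest (0.086687 mol): C 1.000, H 2.000, O 2.000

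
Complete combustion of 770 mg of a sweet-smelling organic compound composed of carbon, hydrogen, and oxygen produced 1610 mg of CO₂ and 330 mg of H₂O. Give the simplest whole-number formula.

mol C = 1.61 g CO₂ ÷ 44.009 g/mol = 0.03658 mol
mol H = 2 × 0.330 g H₂O ÷ 18.015 g/mol = 0.03664 mol
mass O = 0.770 − (0.4394 + 0.03693) = 0.2937 g → mol O = 0.2937 ÷ 15.999 = 0.01836 mol
Divide by the smallest (0.01836 mol): C 1.993, H 1.996, O 1.000

C2H2O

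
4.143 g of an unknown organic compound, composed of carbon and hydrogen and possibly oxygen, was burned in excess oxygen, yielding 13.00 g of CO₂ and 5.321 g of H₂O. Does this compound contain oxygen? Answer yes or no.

no

mol C = 13.00 g CO₂ ÷ 44.009 g/mol = 0.29539 mol
mol H = 2 × 5.321 g H₂O ÷ 18.015 g/mol = 0.59073 mol
C and H together account for 4.1434 g — essentially the entire 4.143 g sample — so the compound contains no oxygen.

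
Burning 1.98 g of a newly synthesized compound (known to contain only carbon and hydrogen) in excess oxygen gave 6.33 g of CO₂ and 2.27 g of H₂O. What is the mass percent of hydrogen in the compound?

mol C = 6.33 g CO₂ ÷ 44.009 g/mol = 0.1438 mol
mol H = 2 × 2.27 g H₂O ÷ 18.015 g/mol = 0.2520 mol
mass % H = 0.2540 g ÷ 1.98 g × 100%

12.8%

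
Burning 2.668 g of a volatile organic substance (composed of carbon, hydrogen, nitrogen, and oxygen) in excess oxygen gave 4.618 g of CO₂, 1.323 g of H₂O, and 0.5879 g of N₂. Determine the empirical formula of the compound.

C5H7N2O2

mol C = 4.618 g CO₂ ÷ 44.009 g/mol = 0.10493 mol
mol H = 2 × 1.323 g H₂O ÷ 18.015 g/mol = 0.14688 mol
mol N = 2 × 0.5879 g N₂ ÷ 28.014 g/mol = 0.041972 mol
mass O = 2.668 − (1.2604 + 0.14805 + 0.58790) = 0.67170 g → mol O = 0.67170 ÷ 15.999 = 0.041984 mol
Divide by the smallest (0.041972 mol): C 2.500, H 3.499, N 1.000, O 1.000
Multiplying each by 2 gives whole numbers: C 5.00, H 7.00, N 2.00, O 2.00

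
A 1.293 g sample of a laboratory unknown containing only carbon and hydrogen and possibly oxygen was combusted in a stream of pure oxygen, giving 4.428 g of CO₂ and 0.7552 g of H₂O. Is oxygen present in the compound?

no

mol C = 4.428 g CO₂ ÷ 44.009 g/mol = 0.10062 mol
mol H = 2 × 0.7552 g H₂O ÷ 18.015 g/mol = 0.083841 mol
C and H together account for 1.2930 g — essentially the entire 1.293 g sample — so the compound contains no oxygen.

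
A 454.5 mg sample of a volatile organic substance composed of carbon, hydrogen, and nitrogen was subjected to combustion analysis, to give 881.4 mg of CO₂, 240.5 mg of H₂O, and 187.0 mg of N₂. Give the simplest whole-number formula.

C3H4N2

mol C = 0.8814 g CO₂ ÷ 44.009 g/mol = 0.020028 mol
mol H = 2 × 0.2405 g H₂O ÷ 18.015 g/mol = 0.026700 mol
mol N = 2 × 0.1870 g N₂ ÷ 28.014 g/mol = 0.013350 mol
Divide by the smallest (0.013350 mol): C 1.500, H 2.000, N 1.000
Multiplying each by 2 gives whole numbers: C 3.00, H 4.00, N 2.00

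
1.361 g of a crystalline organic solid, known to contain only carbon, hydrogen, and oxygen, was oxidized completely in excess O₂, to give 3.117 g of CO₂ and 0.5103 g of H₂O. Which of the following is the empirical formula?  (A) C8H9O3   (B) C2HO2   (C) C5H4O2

(C) C5H4O2

mol C = 3.117 g CO₂ ÷ 44.009 g/mol = 0.070826 mol
mol H = 2 × 0.5103 g H₂O ÷ 18.015 g/mol = 0.056653 mol
mass O = 1.361 − (0.85070 + 0.057106) = 0.45320 g → mol O = 0.45320 ÷ 15.999 = 0.028327 mol
Divide by the smallest (0.028327 mol): C 2.500, H 2.000, O 1.000
Multiplying each by 2 gives whole numbers: C 5.00, H 4.00, O 2.00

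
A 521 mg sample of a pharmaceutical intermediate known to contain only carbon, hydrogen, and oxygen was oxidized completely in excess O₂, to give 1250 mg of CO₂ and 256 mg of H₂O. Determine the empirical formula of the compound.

mol C = 1.25 g CO₂ ÷ 44.009 g/mol = 0.02840 mol
mol H = 2 × 0.256 g H₂O ÷ 18.015 g/mol = 0.02842 mol
mass O = 0.521 − (0.3412 + 0.02865) = 0.1512 g → mol O = 0.1512 ÷ 15.999 = 0.009451 mol
Divide by the smallest (0.009451 mol): C 3.005, H 3.007, O 1.000

C3H3O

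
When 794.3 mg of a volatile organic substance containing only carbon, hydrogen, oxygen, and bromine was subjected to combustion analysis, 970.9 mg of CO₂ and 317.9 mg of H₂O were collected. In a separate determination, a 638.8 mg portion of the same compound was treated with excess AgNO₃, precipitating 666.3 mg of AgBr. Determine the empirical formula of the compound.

mol C = 0.9709 g CO₂ ÷ 44.009 g/mol = 0.022061 mol
mol H = 2 × 0.3179 g H₂O ÷ 18.015 g/mol = 0.035293 mol
From the AgBr data: mol Br per gram of compound = (0.6663 ÷ 187.772) ÷ 0.6388 = 0.0055549 mol/g, so in the 0.7943 g combustion sample mol Br = 0.0044122 mol
mass O = 0.7943 − (0.26498 + 0.035575 + 0.35256) = 0.14119 g → mol O = 0.14119 ÷ 15.999 = 0.0088249 mol
Divide by the smallest (0.0044122 mol): C 5.000, H 7.999, Br 1.000, O 2.000

C5H8BrO2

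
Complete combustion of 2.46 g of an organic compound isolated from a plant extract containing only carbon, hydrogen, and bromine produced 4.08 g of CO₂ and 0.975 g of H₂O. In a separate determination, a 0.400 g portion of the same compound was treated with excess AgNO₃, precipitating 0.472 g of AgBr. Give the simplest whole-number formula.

C6H7Br

mol C = 4.08 g CO₂ ÷ 44.009 g/mol = 0.09271 mol
mol H = 2 × 0.975 g H₂O ÷ 18.015 g/mol = 0.1082 mol
From the AgBr data: mol Br per gram of compound = (0.472 ÷ 187.772) ÷ 0.400 = 0.006284 mol/g, so in the 2.46 g combustion sample mol Br = 0.01546 mol
Divide by the smallest (0.01546 mol): C 5.997, H 7.002, Br 1.000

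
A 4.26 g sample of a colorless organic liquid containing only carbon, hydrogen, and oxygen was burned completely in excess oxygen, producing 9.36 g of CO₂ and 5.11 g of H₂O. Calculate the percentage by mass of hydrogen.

13.4%

mol C = 9.36 g CO₂ ÷ 44.009 g/mol = 0.2127 mol
mol H = 2 × 5.11 g H₂O ÷ 18.015 g/mol = 0.5673 mol
mass O = 4.26 − (2.555 + 0.5718) = 1.134 g → mol O = 1.134 ÷ 15.999 = 0.07086 mol
mass % H = 0.5718 g ÷ 4.26 g × 100%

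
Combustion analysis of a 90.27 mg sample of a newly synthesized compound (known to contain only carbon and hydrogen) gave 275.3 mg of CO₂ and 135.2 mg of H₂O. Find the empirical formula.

C5H12

mol C = 0.2753 g CO₂ ÷ 44.009 g/mol = 0.0062555 mol
mol H = 2 × 0.1352 g H₂O ÷ 18.015 g/mol = 0.015010 mol
Divide by the smallest (0.0062555 mol): C 1.000, H 2.399
Multiplying each by 5 gives whole numbers: C 5.00, H 12.00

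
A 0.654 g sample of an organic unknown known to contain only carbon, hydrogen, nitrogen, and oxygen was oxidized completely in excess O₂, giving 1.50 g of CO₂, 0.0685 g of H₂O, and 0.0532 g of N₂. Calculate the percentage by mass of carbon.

62.6%

mol C = 1.50 g CO₂ ÷ 44.009 g/mol = 0.03408 mol
mol H = 2 × 0.0685 g H₂O ÷ 18.015 g/mol = 0.007605 mol
mol N = 2 × 0.0532 g N₂ ÷ 28.014 g/mol = 0.003798 mol
mass O = 0.654 − (0.4094 + 0.007666 + 0.05320) = 0.1838 g → mol O = 0.1838 ÷ 15.999 = 0.01149 mol
mass % C = 0.4094 g ÷ 0.654 g × 100%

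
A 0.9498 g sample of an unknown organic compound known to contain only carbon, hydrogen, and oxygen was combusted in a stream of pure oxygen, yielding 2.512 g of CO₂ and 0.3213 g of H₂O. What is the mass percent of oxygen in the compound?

24.03%

mol C = 2.512 g CO₂ ÷ 44.009 g/mol = 0.057079 mol
mol H = 2 × 0.3213 g H₂O ÷ 18.015 g/mol = 0.035670 mol
mass O = 0.9498 − (0.68558 + 0.035956) = 0.22827 g → mol O = 0.22827 ÷ 15.999 = 0.014267 mol
mass % O = 0.22827 g ÷ 0.9498 g × 100%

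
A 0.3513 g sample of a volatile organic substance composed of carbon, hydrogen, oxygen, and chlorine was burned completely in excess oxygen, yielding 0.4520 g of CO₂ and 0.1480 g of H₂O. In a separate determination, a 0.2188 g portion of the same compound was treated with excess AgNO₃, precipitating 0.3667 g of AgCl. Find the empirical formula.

mol C = 0.4520 g CO₂ ÷ 44.009 g/mol = 0.010271 mol
mol H = 2 × 0.1480 g H₂O ÷ 18.015 g/mol = 0.016431 mol
From the AgCl data: mol Cl per gram of compound = (0.3667 ÷ 143.318) ÷ 0.2188 = 0.011694 mol/g, so in the 0.3513 g combustion sample mol Cl = 0.0041081 mol
mass O = 0.3513 − (0.12336 + 0.016562 + 0.14563) = 0.065745 g → mol O = 0.065745 ÷ 15.999 = 0.0041093 mol
Divide by the smallest (0.0041081 mol): C 2.500, H 4.000, Cl 1.000, O 1.000
Multiplying each by 2 gives whole numbers: C 5.00, H 8.00, Cl 2.00, O 2.00

C5H8Cl2O2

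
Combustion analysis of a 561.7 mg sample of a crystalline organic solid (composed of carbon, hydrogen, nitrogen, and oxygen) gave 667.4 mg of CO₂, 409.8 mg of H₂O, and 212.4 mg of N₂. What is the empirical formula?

C2H6N2O

mol C = 0.6674 g CO₂ ÷ 44.009 g/mol = 0.015165 mol
mol H = 2 × 0.4098 g H₂O ÷ 18.015 g/mol = 0.045495 mol
mol N = 2 × 0.2124 g N₂ ÷ 28.014 g/mol = 0.015164 mol
mass O = 0.5617 − (0.18215 + 0.045859 + 0.21240) = 0.12129 g → mol O = 0.12129 ÷ 15.999 = 0.0075813 mol
Divide by the smallest (0.0075813 mol): C 2.000, H 6.001, N 2.000, O 1.000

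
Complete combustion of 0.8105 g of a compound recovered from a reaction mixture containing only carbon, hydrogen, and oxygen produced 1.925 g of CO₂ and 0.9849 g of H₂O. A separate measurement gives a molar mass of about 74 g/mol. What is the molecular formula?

mol C = 1.925 g CO₂ ÷ 44.009 g/mol = 0.043741 mol
mol H = 2 × 0.9849 g H₂O ÷ 18.015 g/mol = 0.10934 mol
mass O = 0.8105 − (0.52537 + 0.11022) = 0.17491 g → mol O = 0.17491 ÷ 15.999 = 0.010933 mol
Divide by the smallest (0.010933 mol): C 4.001, H 10.002, O 1.000
Empirical formula: C4H10O
Empirical-formula mass = 74.12 g/mol; 74 ÷ 74.12 ≈ 1, so the molecular formula is C4H10O.

C4H10O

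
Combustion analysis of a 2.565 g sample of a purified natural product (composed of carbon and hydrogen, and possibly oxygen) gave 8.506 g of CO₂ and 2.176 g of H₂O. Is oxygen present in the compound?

mol C = 8.506 g CO₂ ÷ 44.009 g/mol = 0.19328 mol
mol H = 2 × 2.176 g H₂O ÷ 18.015 g/mol = 0.24158 mol
C and H together account for 2.5650 g — essentially the entire 2.565 g sample — so the compound contains no oxygen.

no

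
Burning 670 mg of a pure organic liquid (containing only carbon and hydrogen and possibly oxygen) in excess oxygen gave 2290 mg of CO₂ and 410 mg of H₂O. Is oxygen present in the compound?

no

mol C = 2.29 g CO₂ ÷ 44.009 g/mol = 0.05203 mol
mol H = 2 × 0.410 g H₂O ÷ 18.015 g/mol = 0.04552 mol
C and H together account for 0.6709 g — essentially the entire 0.670 g sample — so the compound contains no oxygen.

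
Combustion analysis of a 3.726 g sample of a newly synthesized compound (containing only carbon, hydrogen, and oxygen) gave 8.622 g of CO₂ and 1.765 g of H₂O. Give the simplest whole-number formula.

C8H8O3

mol C = 8.622 g CO₂ ÷ 44.009 g/mol = 0.19591 mol
mol H = 2 × 1.765 g H₂O ÷ 18.015 g/mol = 0.19595 mol
mass O = 3.726 − (2.3531 + 0.19752) = 1.1754 g → mol O = 1.1754 ÷ 15.999 = 0.073464 mol
Divide by the smallest (0.073464 mol): C 2.667, H 2.667, O 1.000
Multiplying each by 3 gives whole numbers: C 8.00, H 8.00, O 3.00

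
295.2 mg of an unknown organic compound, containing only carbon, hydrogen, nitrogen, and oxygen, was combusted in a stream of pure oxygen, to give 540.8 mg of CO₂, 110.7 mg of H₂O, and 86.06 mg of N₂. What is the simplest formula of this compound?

C4H4N2O

mol C = 0.5408 g CO₂ ÷ 44.009 g/mol = 0.012288 mol
mol H = 2 × 0.1107 g H₂O ÷ 18.015 g/mol = 0.012290 mol
mol N = 2 × 0.08606 g N₂ ÷ 28.014 g/mol = 0.0061441 mol
mass O = 0.2952 − (0.14760 + 0.012388 + 0.086060) = 0.049156 g → mol O = 0.049156 ÷ 15.999 = 0.0030724 mol
Divide by the smallest (0.0030724 mol): C 4.000, H 4.000, N 2.000, O 1.000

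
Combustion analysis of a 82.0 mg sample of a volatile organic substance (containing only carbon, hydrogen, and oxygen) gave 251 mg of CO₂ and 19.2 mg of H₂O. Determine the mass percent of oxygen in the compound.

13.8%

mol C = 0.251 g CO₂ ÷ 44.009 g/mol = 0.005703 mol
mol H = 2 × 0.0192 g H₂O ÷ 18.015 g/mol = 0.002132 mol
mass O = 0.0820 − (0.06850 + 0.002149) = 0.01135 g → mol O = 0.01135 ÷ 15.999 = 0.0007093 mol
mass % O = 0.01135 g ÷ 0.0820 g × 100%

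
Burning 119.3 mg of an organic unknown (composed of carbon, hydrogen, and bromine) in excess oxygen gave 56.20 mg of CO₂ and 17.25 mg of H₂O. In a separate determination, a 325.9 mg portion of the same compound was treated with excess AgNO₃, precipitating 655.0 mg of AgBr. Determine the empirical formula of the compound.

mol C = 0.05620 g CO₂ ÷ 44.009 g/mol = 0.0012770 mol
mol H = 2 × 0.01725 g H₂O ÷ 18.015 g/mol = 0.0019151 mol
From the AgBr data: mol Br per gram of compound = (0.6550 ÷ 187.772) ÷ 0.3259 = 0.010704 mol/g, so in the 0.1193 g combustion sample mol Br = 0.0012769 mol
Divide by the smallest (0.0012769 mol): C 1.000, H 1.500, Br 1.000
Multiplying each by 2 gives whole numbers: C 2.00, H 3.00, Br 2.00

C2H3Br2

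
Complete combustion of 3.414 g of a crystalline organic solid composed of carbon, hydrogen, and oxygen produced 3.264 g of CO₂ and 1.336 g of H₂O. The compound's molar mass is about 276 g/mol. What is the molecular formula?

C6H12O12

mol C = 3.264 g CO₂ ÷ 44.009 g/mol = 0.074167 mol
mol H = 2 × 1.336 g H₂O ÷ 18.015 g/mol = 0.14832 mol
mass O = 3.414 − (0.89082 + 0.14951) = 2.3737 g → mol O = 2.3737 ÷ 15.999 = 0.14836 mol
Divide by the smallest (0.074167 mol): C 1.000, H 2.000, O 2.000
Empirical formula: CH2O2
Empirical-formula mass = 46.02 g/mol; 276 ÷ 46.02 ≈ 6, so the molecular formula is C6H12O12.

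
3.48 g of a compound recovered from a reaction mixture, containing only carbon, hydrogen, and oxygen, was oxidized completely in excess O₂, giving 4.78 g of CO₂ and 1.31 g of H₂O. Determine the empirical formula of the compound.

C6H8O7

mol C = 4.78 g CO₂ ÷ 44.009 g/mol = 0.1086 mol
mol H = 2 × 1.31 g H₂O ÷ 18.015 g/mol = 0.1454 mol
mass O = 3.48 − (1.305 + 0.1466) = 2.029 g → mol O = 2.029 ÷ 15.999 = 0.1268 mol
Divide by the smallest (0.1086 mol): C 1.000, H 1.339, O 1.168
Multiplying each by 6 gives whole numbers: C 6.00, H 8.03, O 7.01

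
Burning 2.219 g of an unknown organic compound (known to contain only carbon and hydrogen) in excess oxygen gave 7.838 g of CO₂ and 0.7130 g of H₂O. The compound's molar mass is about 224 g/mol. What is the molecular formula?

C18H8

mol C = 7.838 g CO₂ ÷ 44.009 g/mol = 0.17810 mol
mol H = 2 × 0.7130 g H₂O ÷ 18.015 g/mol = 0.079156 mol
Divide by the smallest (0.079156 mol): C 2.250, H 1.000
Multiplying each by 4 gives whole numbers: C 9.00, H 4.00
Empirical formula: C9H4
Empirical-formula mass = 112.13 g/mol; 224 ÷ 112.13 ≈ 2, so the molecular formula is C18H8.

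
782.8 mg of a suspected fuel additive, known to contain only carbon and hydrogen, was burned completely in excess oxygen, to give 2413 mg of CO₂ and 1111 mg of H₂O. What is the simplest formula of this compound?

C4H9

mol C = 2.413 g CO₂ ÷ 44.009 g/mol = 0.054830 mol
mol H = 2 × 1.111 g H₂O ÷ 18.015 g/mol = 0.12334 mol
Divide by the smallest (0.054830 mol): C 1.000, H 2.250
Multiplying each by 4 gives whole numbers: C 4.00, H 9.00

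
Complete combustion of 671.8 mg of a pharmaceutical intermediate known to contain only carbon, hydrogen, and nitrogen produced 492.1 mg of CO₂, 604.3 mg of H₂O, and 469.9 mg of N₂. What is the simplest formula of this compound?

mol C = 0.4921 g CO₂ ÷ 44.009 g/mol = 0.011182 mol
mol H = 2 × 0.6043 g H₂O ÷ 18.015 g/mol = 0.067089 mol
mol N = 2 × 0.4699 g N₂ ÷ 28.014 g/mol = 0.033548 mol
Divide by the smallest (0.011182 mol): C 1.000, H 6.000, N 3.000

CH6N3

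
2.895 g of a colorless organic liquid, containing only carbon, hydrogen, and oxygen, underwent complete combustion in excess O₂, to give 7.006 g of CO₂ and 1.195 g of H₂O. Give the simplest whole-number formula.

mol C = 7.006 g CO₂ ÷ 44.009 g/mol = 0.15919 mol
mol H = 2 × 1.195 g H₂O ÷ 18.015 g/mol = 0.13267 mol
mass O = 2.895 − (1.9121 + 0.13373) = 0.84918 g → mol O = 0.84918 ÷ 15.999 = 0.053077 mol
Divide by the smallest (0.053077 mol): C 2.999, H 2.500, O 1.000
Multiplying each by 2 gives whole numbers: C 6.00, H 5.00, O 2.00

C6H5O2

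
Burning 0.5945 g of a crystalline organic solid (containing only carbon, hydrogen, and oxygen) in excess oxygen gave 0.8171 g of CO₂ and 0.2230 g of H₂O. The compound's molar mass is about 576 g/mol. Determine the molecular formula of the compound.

C18H24O21

mol C = 0.8171 g CO₂ ÷ 44.009 g/mol = 0.018567 mol
mol H = 2 × 0.2230 g H₂O ÷ 18.015 g/mol = 0.024757 mol
mass O = 0.5945 − (0.22300 + 0.024955) = 0.34654 g → mol O = 0.34654 ÷ 15.999 = 0.021660 mol
Divide by the smallest (0.018567 mol): C 1.000, H 1.333, O 1.167
Multiplying each by 6 gives whole numbers: C 6.00, H 8.00, O 7.00
Empirical formula: C6H8O7
Empirical-formula mass = 192.12 g/mol; 576 ÷ 192.12 ≈ 3, so the molecular formula is C18H24O21.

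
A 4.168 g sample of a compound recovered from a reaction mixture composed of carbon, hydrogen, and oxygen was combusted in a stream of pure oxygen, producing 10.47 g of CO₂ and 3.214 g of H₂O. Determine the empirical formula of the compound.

C4H6O

mol C = 10.47 g CO₂ ÷ 44.009 g/mol = 0.23791 mol
mol H = 2 × 3.214 g H₂O ÷ 18.015 g/mol = 0.35681 mol
mass O = 4.168 − (2.8575 + 0.35967) = 0.95084 g → mol O = 0.95084 ÷ 15.999 = 0.059431 mol
Divide by the smallest (0.059431 mol): C 4.003, H 6.004, O 1.000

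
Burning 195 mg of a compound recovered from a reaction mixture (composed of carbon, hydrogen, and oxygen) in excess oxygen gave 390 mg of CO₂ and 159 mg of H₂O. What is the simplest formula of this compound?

C2H4O

mol C = 0.390 g CO₂ ÷ 44.009 g/mol = 0.008862 mol
mol H = 2 × 0.159 g H₂O ÷ 18.015 g/mol = 0.01765 mol
mass O = 0.195 − (0.1064 + 0.01779) = 0.07077 g → mol O = 0.07077 ÷ 15.999 = 0.004423 mol
Divide by the smallest (0.004423 mol): C 2.003, H 3.991, O 1.000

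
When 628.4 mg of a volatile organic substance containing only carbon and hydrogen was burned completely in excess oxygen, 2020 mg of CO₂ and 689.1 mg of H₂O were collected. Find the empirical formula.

mol C = 2.020 g CO₂ ÷ 44.009 g/mol = 0.045900 mol
mol H = 2 × 0.6891 g H₂O ÷ 18.015 g/mol = 0.076503 mol
Divide by the smallest (0.045900 mol): C 1.000, H 1.667
Multiplying each by 3 gives whole numbers: C 3.00, H 5.00

C3H5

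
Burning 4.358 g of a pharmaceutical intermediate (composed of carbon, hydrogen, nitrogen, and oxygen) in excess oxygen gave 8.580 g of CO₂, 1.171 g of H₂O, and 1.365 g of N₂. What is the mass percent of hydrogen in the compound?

mol C = 8.580 g CO₂ ÷ 44.009 g/mol = 0.19496 mol
mol H = 2 × 1.171 g H₂O ÷ 18.015 g/mol = 0.13000 mol
mol N = 2 × 1.365 g N₂ ÷ 28.014 g/mol = 0.097451 mol
mass O = 4.358 − (2.3417 + 0.13104 + 1.3650) = 0.52029 g → mol O = 0.52029 ÷ 15.999 = 0.032520 mol
mass % H = 0.13104 g ÷ 4.358 g × 100%

3.01%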